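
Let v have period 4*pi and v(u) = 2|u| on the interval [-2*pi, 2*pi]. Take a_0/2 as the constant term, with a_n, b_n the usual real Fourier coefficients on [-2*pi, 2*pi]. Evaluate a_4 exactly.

0

a_4 = (1/(2*pi)) ∫_{-2*pi}^{2*pi} v(u) cos(2*u) du.
v is even and cos(2*u) is even, so the integrand is even and a_4 = 1/pi ∫_0^{2*pi} v(u) cos(2*u) du.
Integrating by parts (boundary term plus one more integral), an antiderivative of (2*u) cos(2*u) is u*sin(2*u) + cos(2*u)/2; evaluating from 0 to 2*pi: ∫_{0}^{2*pi} (2*u) cos(2*u) du = (1/2) - (1/2) = 0.
Hence a_4 = (1/pi)·(0) = 0.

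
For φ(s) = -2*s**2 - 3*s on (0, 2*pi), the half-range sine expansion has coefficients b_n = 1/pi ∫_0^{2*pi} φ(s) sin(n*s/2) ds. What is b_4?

3 + 4*pi

b_4 = 1/pi ∫_0^{2*pi} (-2*s**2 - 3*s) sin(2*s) ds.
Integrating by parts twice (tabular method), an antiderivative of (-2*s**2 - 3*s) sin(2*s) is s**2*cos(2*s) - s*sin(2*s) + 3*s*cos(2*s)/2 - 3*sin(2*s)/4 - cos(2*s)/2; evaluating from 0 to 2*pi: ∫_{0}^{2*pi} (-2*s**2 - 3*s) sin(2*s) ds = (-1/2 + 3*pi + 4*pi**2) - (-1/2) = pi*(3 + 4*pi).
Hence b_4 = (1/pi)·(pi*(3 + 4*pi)) = 3 + 4*pi.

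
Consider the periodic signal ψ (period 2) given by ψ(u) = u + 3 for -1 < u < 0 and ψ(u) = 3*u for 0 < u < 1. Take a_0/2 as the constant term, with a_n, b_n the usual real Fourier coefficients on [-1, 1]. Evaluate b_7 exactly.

-2/(7*pi)

b_7 = ∫_{-1}^{1} ψ(u) sin(7*pi*u) du.
Split the integral at the breakpoints.
Integrating by parts (boundary term plus one more integral), an antiderivative of (u + 3) sin(7*pi*u) is -u*cos(7*pi*u)/(7*pi) + sin(7*pi*u)/(49*pi**2) - 3*cos(7*pi*u)/(7*pi); evaluating from -1 to 0: ∫_{-1}^{0} (u + 3) sin(7*pi*u) du = (-3/(7*pi)) - (2/(7*pi)) = -5/(7*pi).
Integrating by parts (boundary term plus one more integral), an antiderivative of (3*u) sin(7*pi*u) is -3*u*cos(7*pi*u)/(7*pi) + 3*sin(7*pi*u)/(49*pi**2); evaluating from 0 to 1: ∫_{0}^{1} (3*u) sin(7*pi*u) du = (3/(7*pi)) - (0) = 3/(7*pi).
Summing the pieces gives b_7 = -2/(7*pi).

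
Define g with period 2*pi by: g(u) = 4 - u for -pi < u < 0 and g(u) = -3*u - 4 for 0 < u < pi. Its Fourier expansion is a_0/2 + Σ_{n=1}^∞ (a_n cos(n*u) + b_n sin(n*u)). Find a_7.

4/(49*pi)

a_7 = 1/pi ∫_{-pi}^{pi} g(u) cos(7*u) du.
Split the integral at the breakpoints.
Integrating by parts (boundary term plus one more integral), an antiderivative of (4 - u) cos(7*u) is -u*sin(7*u)/7 + 4*sin(7*u)/7 - cos(7*u)/49; evaluating from -pi to 0: ∫_{-pi}^{0} (4 - u) cos(7*u) du = (-1/49) - (1/49) = -2/49.
Integrating by parts (boundary term plus one more integral), an antiderivative of (-3*u - 4) cos(7*u) is -3*u*sin(7*u)/7 - 4*sin(7*u)/7 - 3*cos(7*u)/49; evaluating from 0 to pi: ∫_{0}^{pi} (-3*u - 4) cos(7*u) du = (3/49) - (-3/49) = 6/49.
Summing the pieces and multiplying by (1/pi) gives a_7 = 4/(49*pi).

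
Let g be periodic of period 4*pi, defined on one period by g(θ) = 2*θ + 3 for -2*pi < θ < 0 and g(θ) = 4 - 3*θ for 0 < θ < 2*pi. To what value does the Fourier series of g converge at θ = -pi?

g is continuous at θ = -pi with value 3 - 2*pi, so the series converges to 3 - 2*pi there.

3 - 2*pi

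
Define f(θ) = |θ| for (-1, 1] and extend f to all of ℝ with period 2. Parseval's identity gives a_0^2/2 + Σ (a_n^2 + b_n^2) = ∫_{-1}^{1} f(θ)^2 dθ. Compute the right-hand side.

∫_{-1}^{1} f(θ)^2 dθ = 2/3.

2/3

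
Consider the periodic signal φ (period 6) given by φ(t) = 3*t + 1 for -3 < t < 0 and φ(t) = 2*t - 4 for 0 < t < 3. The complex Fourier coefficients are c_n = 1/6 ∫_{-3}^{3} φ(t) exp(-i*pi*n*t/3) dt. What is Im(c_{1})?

Since φ is real-valued, Im(c_{1}) = -1/6 ∫_{-3}^{3} φ(t) sin(pi*t/3) dt = -b_{1}/2.
Split the integral at the breakpoints.
Integrating by parts (boundary term plus one more integral), an antiderivative of (3*t + 1) sin(pi*t/3) is -9*t*cos(pi*t/3)/pi + 27*sin(pi*t/3)/pi**2 - 3*cos(pi*t/3)/pi; evaluating from -3 to 0: ∫_{-3}^{0} (3*t + 1) sin(pi*t/3) dt = (-3/pi) - (-24/pi) = 21/pi.
Integrating by parts (boundary term plus one more integral), an antiderivative of (2*t - 4) sin(pi*t/3) is -6*t*cos(pi*t/3)/pi + 18*sin(pi*t/3)/pi**2 + 12*cos(pi*t/3)/pi; evaluating from 0 to 3: ∫_{0}^{3} (2*t - 4) sin(pi*t/3) dt = (6/pi) - (12/pi) = -6/pi.
So ∫_{-3}^{3} φ(t) sin(pi*t/3) dt = 15/pi.
Hence Im(c_{1}) = (-1/6)·(15/pi) = -5/(2*pi).

-5/(2*pi)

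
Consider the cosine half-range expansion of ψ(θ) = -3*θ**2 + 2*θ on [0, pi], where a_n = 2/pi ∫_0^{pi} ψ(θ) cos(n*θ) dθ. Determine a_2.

-3

a_2 = 2/pi ∫_0^{pi} (-3*θ**2 + 2*θ) cos(2*θ) dθ.
Integrating by parts twice (tabular method), an antiderivative of (-3*θ**2 + 2*θ) cos(2*θ) is -3*θ**2*sin(2*θ)/2 + θ*sin(2*θ) - 3*θ*cos(2*θ)/2 + 3*sin(2*θ)/4 + cos(2*θ)/2; evaluating from 0 to pi: ∫_{0}^{pi} (-3*θ**2 + 2*θ) cos(2*θ) dθ = (1/2 - 3*pi/2) - (1/2) = -3*pi/2.
Hence a_2 = (2/pi)·(-3*pi/2) = -3.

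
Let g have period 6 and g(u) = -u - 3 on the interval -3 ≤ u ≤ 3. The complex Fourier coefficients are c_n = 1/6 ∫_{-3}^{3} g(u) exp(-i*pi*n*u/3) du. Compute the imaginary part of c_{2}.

-3/(2*pi)

Since g is real-valued, Im(c_{2}) = -1/6 ∫_{-3}^{3} g(u) sin(2*pi*u/3) du = -b_{2}/2.
Integrating by parts (boundary term plus one more integral), an antiderivative of (-u - 3) sin(2*pi*u/3) is 3*u*cos(2*pi*u/3)/(2*pi) - 9*sin(2*pi*u/3)/(4*pi**2) + 9*cos(2*pi*u/3)/(2*pi); evaluating from -3 to 3: ∫_{-3}^{3} (-u - 3) sin(2*pi*u/3) du = (9/pi) - (0) = 9/pi.
Hence Im(c_{2}) = (-1/6)·(9/pi) = -3/(2*pi).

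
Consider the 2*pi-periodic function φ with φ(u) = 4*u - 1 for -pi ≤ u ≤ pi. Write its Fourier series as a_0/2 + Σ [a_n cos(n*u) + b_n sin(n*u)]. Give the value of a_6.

0

a_6 = 1/pi ∫_{-pi}^{pi} φ(u) cos(6*u) du.
Integrating by parts (boundary term plus one more integral), an antiderivative of (4*u - 1) cos(6*u) is 2*u*sin(6*u)/3 - sin(6*u)/6 + cos(6*u)/9; evaluating from -pi to pi: ∫_{-pi}^{pi} (4*u - 1) cos(6*u) du = (1/9) - (1/9) = 0.
Hence a_6 = (1/pi)·(0) = 0.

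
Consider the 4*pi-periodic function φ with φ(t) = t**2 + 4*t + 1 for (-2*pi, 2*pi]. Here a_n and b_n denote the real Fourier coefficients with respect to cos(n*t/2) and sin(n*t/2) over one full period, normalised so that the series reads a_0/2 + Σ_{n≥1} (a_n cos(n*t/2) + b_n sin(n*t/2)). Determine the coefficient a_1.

-16

a_1 = (1/(2*pi)) ∫_{-2*pi}^{2*pi} φ(t) cos(t/2) dt.
Integrating by parts twice (tabular method), an antiderivative of (t**2 + 4*t + 1) cos(t/2) is 2*t**2*sin(t/2) + 8*t*sin(t/2) + 8*t*cos(t/2) - 14*sin(t/2) + 16*cos(t/2); evaluating from -2*pi to 2*pi: ∫_{-2*pi}^{2*pi} (t**2 + 4*t + 1) cos(t/2) dt = (-16*pi - 16) - (-16 + 16*pi) = -32*pi.
Hence a_1 = (1/(2*pi))·(-32*pi) = -16.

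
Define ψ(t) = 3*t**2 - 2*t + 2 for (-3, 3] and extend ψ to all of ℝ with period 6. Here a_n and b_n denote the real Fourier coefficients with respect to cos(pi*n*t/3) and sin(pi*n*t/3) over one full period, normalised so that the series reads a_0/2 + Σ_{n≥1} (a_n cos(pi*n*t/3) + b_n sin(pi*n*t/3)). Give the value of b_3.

-4/pi

b_3 = 1/3 ∫_{-3}^{3} ψ(t) sin(pi*t) dt.
Integrating by parts twice (tabular method), an antiderivative of (3*t**2 - 2*t + 2) sin(pi*t) is -3*t**2*cos(pi*t)/pi + 6*t*sin(pi*t)/pi**2 + 2*t*cos(pi*t)/pi - 2*sin(pi*t)/pi**2 - 2*cos(pi*t)/pi + 6*cos(pi*t)/pi**3; evaluating from -3 to 3: ∫_{-3}^{3} (3*t**2 - 2*t + 2) sin(pi*t) dt = (-6/pi**3 + 23/pi) - (-6/pi**3 + 35/pi) = -12/pi.
Hence b_3 = (1/3)·(-12/pi) = -4/pi.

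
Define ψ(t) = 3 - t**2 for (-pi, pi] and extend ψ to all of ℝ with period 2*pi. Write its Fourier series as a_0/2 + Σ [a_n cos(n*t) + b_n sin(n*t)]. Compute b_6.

0

b_6 = 1/pi ∫_{-pi}^{pi} ψ(t) sin(6*t) dt.
ψ is even and sin(6*t) is odd, so the integrand is odd over a symmetric interval and the integral vanishes.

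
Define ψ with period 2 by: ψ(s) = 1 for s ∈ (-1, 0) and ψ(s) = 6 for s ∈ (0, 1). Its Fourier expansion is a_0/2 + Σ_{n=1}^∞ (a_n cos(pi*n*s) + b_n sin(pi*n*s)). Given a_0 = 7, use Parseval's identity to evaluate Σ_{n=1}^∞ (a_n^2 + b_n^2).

25/2

Parseval: a_0^2/2 + Σ_{n≥1} (a_n^2+b_n^2) = ∫_{-1}^{1} ψ(s)^2 ds = 37.
Subtract a_0^2/2 = 49/2: Σ (a_n^2+b_n^2) = 25/2.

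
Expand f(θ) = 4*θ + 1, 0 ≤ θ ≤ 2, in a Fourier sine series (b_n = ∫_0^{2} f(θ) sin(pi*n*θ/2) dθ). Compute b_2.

-8/pi

b_2 = ∫_0^{2} (4*θ + 1) sin(pi*θ) dθ.
Integrating by parts (boundary term plus one more integral), an antiderivative of (4*θ + 1) sin(pi*θ) is -4*θ*cos(pi*θ)/pi + 4*sin(pi*θ)/pi**2 - cos(pi*θ)/pi; evaluating from 0 to 2: ∫_{0}^{2} (4*θ + 1) sin(pi*θ) dθ = (-9/pi) - (-1/pi) = -8/pi.
Hence b_2 = -8/pi.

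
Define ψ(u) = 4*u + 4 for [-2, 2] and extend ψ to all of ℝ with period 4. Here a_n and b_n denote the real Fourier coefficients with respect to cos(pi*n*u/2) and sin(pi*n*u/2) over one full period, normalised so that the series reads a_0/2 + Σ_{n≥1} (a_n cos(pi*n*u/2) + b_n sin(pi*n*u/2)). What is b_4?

-4/pi

b_4 = 1/2 ∫_{-2}^{2} ψ(u) sin(2*pi*u) du.
Integrating by parts (boundary term plus one more integral), an antiderivative of (4*u + 4) sin(2*pi*u) is -2*u*cos(2*pi*u)/pi + sin(2*pi*u)/pi**2 - 2*cos(2*pi*u)/pi; evaluating from -2 to 2: ∫_{-2}^{2} (4*u + 4) sin(2*pi*u) du = (-6/pi) - (2/pi) = -8/pi.
Hence b_4 = (1/2)·(-8/pi) = -4/pi.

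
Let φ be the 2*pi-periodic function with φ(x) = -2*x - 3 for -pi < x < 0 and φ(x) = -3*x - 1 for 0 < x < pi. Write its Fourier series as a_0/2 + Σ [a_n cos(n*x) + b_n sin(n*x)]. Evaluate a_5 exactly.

2/(25*pi)

a_5 = 1/pi ∫_{-pi}^{pi} φ(x) cos(5*x) dx.
Split the integral at the breakpoints.
Integrating by parts (boundary term plus one more integral), an antiderivative of (-2*x - 3) cos(5*x) is -2*x*sin(5*x)/5 - 3*sin(5*x)/5 - 2*cos(5*x)/25; evaluating from -pi to 0: ∫_{-pi}^{0} (-2*x - 3) cos(5*x) dx = (-2/25) - (2/25) = -4/25.
Integrating by parts (boundary term plus one more integral), an antiderivative of (-3*x - 1) cos(5*x) is -3*x*sin(5*x)/5 - sin(5*x)/5 - 3*cos(5*x)/25; evaluating from 0 to pi: ∫_{0}^{pi} (-3*x - 1) cos(5*x) dx = (3/25) - (-3/25) = 6/25.
Summing the pieces and multiplying by (1/pi) gives a_5 = 2/(25*pi).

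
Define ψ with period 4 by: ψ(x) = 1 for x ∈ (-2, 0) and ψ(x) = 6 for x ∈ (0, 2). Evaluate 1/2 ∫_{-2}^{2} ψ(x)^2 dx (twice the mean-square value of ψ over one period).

1/2 ∫_{-2}^{2} ψ(x)^2 dx = 1/2 · (74) = 37.

37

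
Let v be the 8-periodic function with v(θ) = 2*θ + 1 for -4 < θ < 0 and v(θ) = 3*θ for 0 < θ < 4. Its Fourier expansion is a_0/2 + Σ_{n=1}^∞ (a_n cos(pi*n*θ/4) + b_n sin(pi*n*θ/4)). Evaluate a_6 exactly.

0

a_6 = 1/4 ∫_{-4}^{4} v(θ) cos(3*pi*θ/2) dθ.
Split the integral at the breakpoints.
Integrating by parts (boundary term plus one more integral), an antiderivative of (2*θ + 1) cos(3*pi*θ/2) is 4*θ*sin(3*pi*θ/2)/(3*pi) + 2*sin(3*pi*θ/2)/(3*pi) + 8*cos(3*pi*θ/2)/(9*pi**2); evaluating from -4 to 0: ∫_{-4}^{0} (2*θ + 1) cos(3*pi*θ/2) dθ = (8/(9*pi**2)) - (8/(9*pi**2)) = 0.
Integrating by parts (boundary term plus one more integral), an antiderivative of (3*θ) cos(3*pi*θ/2) is 2*θ*sin(3*pi*θ/2)/pi + 4*cos(3*pi*θ/2)/(3*pi**2); evaluating from 0 to 4: ∫_{0}^{4} (3*θ) cos(3*pi*θ/2) dθ = (4/(3*pi**2)) - (4/(3*pi**2)) = 0.
Summing the pieces and multiplying by (1/4) gives a_6 = 0.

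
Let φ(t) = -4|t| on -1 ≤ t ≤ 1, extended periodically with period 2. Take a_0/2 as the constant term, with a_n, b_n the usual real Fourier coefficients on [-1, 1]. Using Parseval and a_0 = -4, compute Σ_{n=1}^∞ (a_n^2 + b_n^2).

8/3

Parseval: a_0^2/2 + Σ_{n≥1} (a_n^2+b_n^2) = ∫_{-1}^{1} φ(t)^2 dt = 32/3.
Subtract a_0^2/2 = 8: Σ (a_n^2+b_n^2) = 8/3.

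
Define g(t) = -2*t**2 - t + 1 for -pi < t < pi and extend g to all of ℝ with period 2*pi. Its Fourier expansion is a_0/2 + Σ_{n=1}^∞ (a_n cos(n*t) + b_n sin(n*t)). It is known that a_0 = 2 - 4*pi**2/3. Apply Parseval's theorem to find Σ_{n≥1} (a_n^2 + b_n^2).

2*pi**2*(15 + 16*pi**2)/45

Parseval: a_0^2/2 + Σ_{n≥1} (a_n^2+b_n^2) = 1/pi ∫_{-pi}^{pi} g(t)^2 dt = -2*pi**2 + 2 + 8*pi**4/5.
Subtract a_0^2/2 = 2*(3 - 2*pi**2)**2/9: Σ (a_n^2+b_n^2) = 2*pi**2*(15 + 16*pi**2)/45.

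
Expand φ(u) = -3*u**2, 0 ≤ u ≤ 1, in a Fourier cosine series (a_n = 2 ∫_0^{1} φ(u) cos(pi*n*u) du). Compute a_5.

a_5 = 2 ∫_0^{1} (-3*u**2) cos(5*pi*u) du.
Integrating by parts twice (tabular method), an antiderivative of (-3*u**2) cos(5*pi*u) is -3*u**2*sin(5*pi*u)/(5*pi) - 6*u*cos(5*pi*u)/(25*pi**2) + 6*sin(5*pi*u)/(125*pi**3); evaluating from 0 to 1: ∫_{0}^{1} (-3*u**2) cos(5*pi*u) du = (6/(25*pi**2)) - (0) = 6/(25*pi**2).
Hence a_5 = 2·(6/(25*pi**2)) = 12/(25*pi**2).

12/(25*pi**2)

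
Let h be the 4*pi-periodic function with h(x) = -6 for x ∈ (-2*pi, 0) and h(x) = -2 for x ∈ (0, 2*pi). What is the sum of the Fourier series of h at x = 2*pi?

At x = 2*pi the one-sided limits are h(2*pi^-) = -2 and h(2*pi^+) = -6.
By Dirichlet's theorem the series converges to their average, [(-2) + (-6)]/2 = -4.

-4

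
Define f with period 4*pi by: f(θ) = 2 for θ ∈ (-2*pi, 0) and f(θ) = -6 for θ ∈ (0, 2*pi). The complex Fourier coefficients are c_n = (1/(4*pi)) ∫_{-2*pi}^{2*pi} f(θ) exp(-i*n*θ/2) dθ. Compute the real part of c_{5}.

Since f is real-valued, Re(c_{5}) = (1/(4*pi)) ∫_{-2*pi}^{2*pi} f(θ) cos(5*θ/2) dθ = a_{5}/2.
Split the integral at the breakpoints.
Directly, an antiderivative of (2) cos(5*θ/2) is 4*sin(5*θ/2)/5; evaluating from -2*pi to 0: ∫_{-2*pi}^{0} (2) cos(5*θ/2) dθ = (0) - (0) = 0.
Directly, an antiderivative of (-6) cos(5*θ/2) is -12*sin(5*θ/2)/5; evaluating from 0 to 2*pi: ∫_{0}^{2*pi} (-6) cos(5*θ/2) dθ = (0) - (0) = 0.
So ∫_{-2*pi}^{2*pi} f(θ) cos(5*θ/2) dθ = 0.
Hence Re(c_{5}) = (1/(4*pi))·(0) = 0.

0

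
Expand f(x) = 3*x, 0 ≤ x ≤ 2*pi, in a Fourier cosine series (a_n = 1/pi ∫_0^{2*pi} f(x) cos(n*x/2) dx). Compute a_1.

-24/pi

a_1 = 1/pi ∫_0^{2*pi} (3*x) cos(x/2) dx.
Integrating by parts (boundary term plus one more integral), an antiderivative of (3*x) cos(x/2) is 6*x*sin(x/2) + 12*cos(x/2); evaluating from 0 to 2*pi: ∫_{0}^{2*pi} (3*x) cos(x/2) dx = (-12) - (12) = -24.
Hence a_1 = (1/pi)·(-24) = -24/pi.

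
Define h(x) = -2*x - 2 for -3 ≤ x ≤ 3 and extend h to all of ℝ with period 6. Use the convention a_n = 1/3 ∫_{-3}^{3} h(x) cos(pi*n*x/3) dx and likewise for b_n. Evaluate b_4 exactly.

b_4 = 1/3 ∫_{-3}^{3} h(x) sin(4*pi*x/3) dx.
Integrating by parts (boundary term plus one more integral), an antiderivative of (-2*x - 2) sin(4*pi*x/3) is 3*x*cos(4*pi*x/3)/(2*pi) - 9*sin(4*pi*x/3)/(8*pi**2) + 3*cos(4*pi*x/3)/(2*pi); evaluating from -3 to 3: ∫_{-3}^{3} (-2*x - 2) sin(4*pi*x/3) dx = (6/pi) - (-3/pi) = 9/pi.
Hence b_4 = (1/3)·(9/pi) = 3/pi.

3/pi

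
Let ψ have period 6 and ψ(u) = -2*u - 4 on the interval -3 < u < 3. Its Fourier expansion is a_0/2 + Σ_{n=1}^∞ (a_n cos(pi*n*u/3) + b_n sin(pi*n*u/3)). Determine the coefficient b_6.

2/pi

b_6 = 1/3 ∫_{-3}^{3} ψ(u) sin(2*pi*u) du.
Integrating by parts (boundary term plus one more integral), an antiderivative of (-2*u - 4) sin(2*pi*u) is u*cos(2*pi*u)/pi - sin(2*pi*u)/(2*pi**2) + 2*cos(2*pi*u)/pi; evaluating from -3 to 3: ∫_{-3}^{3} (-2*u - 4) sin(2*pi*u) du = (5/pi) - (-1/pi) = 6/pi.
Hence b_6 = (1/3)·(6/pi) = 2/pi.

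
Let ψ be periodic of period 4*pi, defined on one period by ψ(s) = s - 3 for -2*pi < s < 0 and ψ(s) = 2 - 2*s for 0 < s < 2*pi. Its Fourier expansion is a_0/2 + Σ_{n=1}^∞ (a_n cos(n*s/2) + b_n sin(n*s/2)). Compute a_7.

12/(49*pi)

a_7 = (1/(2*pi)) ∫_{-2*pi}^{2*pi} ψ(s) cos(7*s/2) ds.
Split the integral at the breakpoints.
Integrating by parts (boundary term plus one more integral), an antiderivative of (s - 3) cos(7*s/2) is 2*s*sin(7*s/2)/7 - 6*sin(7*s/2)/7 + 4*cos(7*s/2)/49; evaluating from -2*pi to 0: ∫_{-2*pi}^{0} (s - 3) cos(7*s/2) ds = (4/49) - (-4/49) = 8/49.
Integrating by parts (boundary term plus one more integral), an antiderivative of (2 - 2*s) cos(7*s/2) is -4*s*sin(7*s/2)/7 + 4*sin(7*s/2)/7 - 8*cos(7*s/2)/49; evaluating from 0 to 2*pi: ∫_{0}^{2*pi} (2 - 2*s) cos(7*s/2) ds = (8/49) - (-8/49) = 16/49.
Summing the pieces and multiplying by (1/(2*pi)) gives a_7 = 12/(49*pi).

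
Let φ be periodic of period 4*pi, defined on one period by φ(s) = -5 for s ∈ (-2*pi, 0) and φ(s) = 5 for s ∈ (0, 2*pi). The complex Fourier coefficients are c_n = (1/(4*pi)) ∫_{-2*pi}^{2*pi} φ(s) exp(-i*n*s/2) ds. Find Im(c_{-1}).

10/pi

Since φ is real-valued, Im(c_{-1}) = -(1/(4*pi)) ∫_{-2*pi}^{2*pi} φ(s) sin(-s/2) ds = b_{1}/2.
φ is odd and sin(-s/2) is odd, so the integrand is even: ∫_{-2*pi}^{2*pi} φ(s) sin(-s/2) ds = 2∫_0^{2*pi} φ(s) sin(-s/2) ds.
Directly, an antiderivative of (5) sin(-s/2) is 10*cos(s/2); evaluating from 0 to 2*pi: ∫_{0}^{2*pi} (5) sin(-s/2) ds = (-10) - (10) = -20.
So ∫_{-2*pi}^{2*pi} φ(s) sin(-s/2) ds = -40.
Hence Im(c_{-1}) = (-1/(4*pi))·(-40) = 10/pi.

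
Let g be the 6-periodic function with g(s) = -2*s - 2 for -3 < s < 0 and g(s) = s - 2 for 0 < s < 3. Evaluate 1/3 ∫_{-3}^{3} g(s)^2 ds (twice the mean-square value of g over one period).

5

1/3 ∫_{-3}^{3} g(s)^2 ds = 1/3 · (15) = 5.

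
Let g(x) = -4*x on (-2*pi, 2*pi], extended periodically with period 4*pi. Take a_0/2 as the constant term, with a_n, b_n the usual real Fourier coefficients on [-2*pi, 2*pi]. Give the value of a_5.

a_5 = (1/(2*pi)) ∫_{-2*pi}^{2*pi} g(x) cos(5*x/2) dx.
g is odd and cos(5*x/2) is even, so the integrand is odd over a symmetric interval and the integral vanishes.

0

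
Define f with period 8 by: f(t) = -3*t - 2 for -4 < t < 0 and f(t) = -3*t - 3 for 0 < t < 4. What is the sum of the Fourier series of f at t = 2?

f is continuous at t = 2 with value -9, so the series converges to -9 there.

-9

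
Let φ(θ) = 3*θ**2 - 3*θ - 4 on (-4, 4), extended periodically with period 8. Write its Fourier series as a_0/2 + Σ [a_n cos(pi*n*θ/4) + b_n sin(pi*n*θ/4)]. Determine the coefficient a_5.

-192/(25*pi**2)

a_5 = 1/4 ∫_{-4}^{4} φ(θ) cos(5*pi*θ/4) dθ.
Integrating by parts twice (tabular method), an antiderivative of (3*θ**2 - 3*θ - 4) cos(5*pi*θ/4) is 12*θ**2*sin(5*pi*θ/4)/(5*pi) - 12*θ*sin(5*pi*θ/4)/(5*pi) + 96*θ*cos(5*pi*θ/4)/(25*pi**2) - 16*sin(5*pi*θ/4)/(5*pi) - 384*sin(5*pi*θ/4)/(125*pi**3) - 48*cos(5*pi*θ/4)/(25*pi**2); evaluating from -4 to 4: ∫_{-4}^{4} (3*θ**2 - 3*θ - 4) cos(5*pi*θ/4) dθ = (-336/(25*pi**2)) - (432/(25*pi**2)) = -768/(25*pi**2).
Hence a_5 = (1/4)·(-768/(25*pi**2)) = -192/(25*pi**2).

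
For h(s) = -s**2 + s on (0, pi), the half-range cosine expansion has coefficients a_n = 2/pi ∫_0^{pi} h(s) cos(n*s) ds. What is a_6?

-1/9

a_6 = 2/pi ∫_0^{pi} (-s**2 + s) cos(6*s) ds.
Integrating by parts twice (tabular method), an antiderivative of (-s**2 + s) cos(6*s) is -s**2*sin(6*s)/6 + s*sin(6*s)/6 - s*cos(6*s)/18 + sin(6*s)/108 + cos(6*s)/36; evaluating from 0 to pi: ∫_{0}^{pi} (-s**2 + s) cos(6*s) ds = (1/36 - pi/18) - (1/36) = -pi/18.
Hence a_6 = (2/pi)·(-pi/18) = -1/9.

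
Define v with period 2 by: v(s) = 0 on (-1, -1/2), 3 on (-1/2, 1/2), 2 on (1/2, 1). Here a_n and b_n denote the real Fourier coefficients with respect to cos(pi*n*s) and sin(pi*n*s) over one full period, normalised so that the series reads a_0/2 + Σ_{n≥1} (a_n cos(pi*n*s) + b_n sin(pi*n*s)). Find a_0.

4

a_0 = ∫_{-1}^{1} v(s) ds = 4.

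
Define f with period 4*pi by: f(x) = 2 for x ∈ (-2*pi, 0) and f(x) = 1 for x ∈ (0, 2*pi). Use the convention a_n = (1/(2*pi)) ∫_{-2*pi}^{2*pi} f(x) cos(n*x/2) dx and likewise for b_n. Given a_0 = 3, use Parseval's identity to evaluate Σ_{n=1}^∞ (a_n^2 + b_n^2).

Parseval: a_0^2/2 + Σ_{n≥1} (a_n^2+b_n^2) = (1/(2*pi)) ∫_{-2*pi}^{2*pi} f(x)^2 dx = 5.
Subtract a_0^2/2 = 9/2: Σ (a_n^2+b_n^2) = 1/2.

1/2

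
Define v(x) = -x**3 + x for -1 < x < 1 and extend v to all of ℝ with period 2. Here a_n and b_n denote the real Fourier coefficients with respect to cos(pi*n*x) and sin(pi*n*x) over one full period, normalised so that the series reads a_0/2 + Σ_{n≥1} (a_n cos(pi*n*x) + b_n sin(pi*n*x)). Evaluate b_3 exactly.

b_3 = ∫_{-1}^{1} v(x) sin(3*pi*x) dx.
v is odd and sin(3*pi*x) is odd, so the integrand is even and b_3 = 2 ∫_0^{1} v(x) sin(3*pi*x) dx.
Integrating by parts three times (tabular method), an antiderivative of (-x**3 + x) sin(3*pi*x) is x**3*cos(3*pi*x)/(3*pi) - x**2*sin(3*pi*x)/(3*pi**2) - x*cos(3*pi*x)/(3*pi) - 2*x*cos(3*pi*x)/(9*pi**3) + 2*sin(3*pi*x)/(27*pi**4) + sin(3*pi*x)/(9*pi**2); evaluating from 0 to 1: ∫_{0}^{1} (-x**3 + x) sin(3*pi*x) dx = (2/(9*pi**3)) - (0) = 2/(9*pi**3).
Hence b_3 = 2·(2/(9*pi**3)) = 4/(9*pi**3).

4/(9*pi**3)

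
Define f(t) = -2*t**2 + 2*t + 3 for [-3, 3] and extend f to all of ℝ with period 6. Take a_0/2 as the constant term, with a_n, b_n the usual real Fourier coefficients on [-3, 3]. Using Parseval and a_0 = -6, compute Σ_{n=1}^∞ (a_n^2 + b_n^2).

Parseval: a_0^2/2 + Σ_{n≥1} (a_n^2+b_n^2) = 1/3 ∫_{-3}^{3} f(t)^2 dt = 498/5.
Subtract a_0^2/2 = 18: Σ (a_n^2+b_n^2) = 408/5.

408/5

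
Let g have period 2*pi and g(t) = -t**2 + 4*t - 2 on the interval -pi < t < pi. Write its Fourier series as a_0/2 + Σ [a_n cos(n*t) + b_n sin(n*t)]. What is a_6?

a_6 = 1/pi ∫_{-pi}^{pi} g(t) cos(6*t) dt.
Integrating by parts twice (tabular method), an antiderivative of (-t**2 + 4*t - 2) cos(6*t) is -t**2*sin(6*t)/6 + 2*t*sin(6*t)/3 - t*cos(6*t)/18 - 35*sin(6*t)/108 + cos(6*t)/9; evaluating from -pi to pi: ∫_{-pi}^{pi} (-t**2 + 4*t - 2) cos(6*t) dt = (1/9 - pi/18) - (1/9 + pi/18) = -pi/9.
Hence a_6 = (1/pi)·(-pi/9) = -1/9.

-1/9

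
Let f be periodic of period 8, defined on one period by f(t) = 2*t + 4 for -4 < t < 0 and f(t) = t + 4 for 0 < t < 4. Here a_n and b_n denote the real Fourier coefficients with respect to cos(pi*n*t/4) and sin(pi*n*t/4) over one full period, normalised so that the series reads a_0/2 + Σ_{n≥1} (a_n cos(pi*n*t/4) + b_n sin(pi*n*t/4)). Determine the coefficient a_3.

a_3 = 1/4 ∫_{-4}^{4} f(t) cos(3*pi*t/4) dt.
Split the integral at the breakpoints.
Integrating by parts (boundary term plus one more integral), an antiderivative of (2*t + 4) cos(3*pi*t/4) is 8*t*sin(3*pi*t/4)/(3*pi) + 16*sin(3*pi*t/4)/(3*pi) + 32*cos(3*pi*t/4)/(9*pi**2); evaluating from -4 to 0: ∫_{-4}^{0} (2*t + 4) cos(3*pi*t/4) dt = (32/(9*pi**2)) - (-32/(9*pi**2)) = 64/(9*pi**2).
Integrating by parts (boundary term plus one more integral), an antiderivative of (t + 4) cos(3*pi*t/4) is 4*t*sin(3*pi*t/4)/(3*pi) + 16*sin(3*pi*t/4)/(3*pi) + 16*cos(3*pi*t/4)/(9*pi**2); evaluating from 0 to 4: ∫_{0}^{4} (t + 4) cos(3*pi*t/4) dt = (-16/(9*pi**2)) - (16/(9*pi**2)) = -32/(9*pi**2).
Summing the pieces and multiplying by (1/4) gives a_3 = 8/(9*pi**2).

8/(9*pi**2)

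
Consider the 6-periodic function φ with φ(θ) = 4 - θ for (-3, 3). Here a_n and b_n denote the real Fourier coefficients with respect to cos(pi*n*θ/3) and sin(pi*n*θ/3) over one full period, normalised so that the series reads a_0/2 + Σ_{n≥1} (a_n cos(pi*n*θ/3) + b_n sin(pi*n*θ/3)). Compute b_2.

3/pi

b_2 = 1/3 ∫_{-3}^{3} φ(θ) sin(2*pi*θ/3) dθ.
Integrating by parts (boundary term plus one more integral), an antiderivative of (4 - θ) sin(2*pi*θ/3) is 3*θ*cos(2*pi*θ/3)/(2*pi) - 9*sin(2*pi*θ/3)/(4*pi**2) - 6*cos(2*pi*θ/3)/pi; evaluating from -3 to 3: ∫_{-3}^{3} (4 - θ) sin(2*pi*θ/3) dθ = (-3/(2*pi)) - (-21/(2*pi)) = 9/pi.
Hence b_2 = (1/3)·(9/pi) = 3/pi.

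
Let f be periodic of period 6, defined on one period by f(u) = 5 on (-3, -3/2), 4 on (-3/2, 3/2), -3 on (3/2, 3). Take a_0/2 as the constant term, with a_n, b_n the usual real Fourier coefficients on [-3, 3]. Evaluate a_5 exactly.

6/(5*pi)

a_5 = 1/3 ∫_{-3}^{3} f(u) cos(5*pi*u/3) du.
Split the integral at the breakpoints.
Directly, an antiderivative of (5) cos(5*pi*u/3) is 3*sin(5*pi*u/3)/pi; evaluating from -3 to -3/2: ∫_{-3}^{-3/2} (5) cos(5*pi*u/3) du = (-3/pi) - (0) = -3/pi.
Directly, an antiderivative of (4) cos(5*pi*u/3) is 12*sin(5*pi*u/3)/(5*pi); evaluating from -3/2 to 3/2: ∫_{-3/2}^{3/2} (4) cos(5*pi*u/3) du = (12/(5*pi)) - (-12/(5*pi)) = 24/(5*pi).
Directly, an antiderivative of (-3) cos(5*pi*u/3) is -9*sin(5*pi*u/3)/(5*pi); evaluating from 3/2 to 3: ∫_{3/2}^{3} (-3) cos(5*pi*u/3) du = (0) - (-9/(5*pi)) = 9/(5*pi).
Summing the pieces and multiplying by (1/3) gives a_5 = 6/(5*pi).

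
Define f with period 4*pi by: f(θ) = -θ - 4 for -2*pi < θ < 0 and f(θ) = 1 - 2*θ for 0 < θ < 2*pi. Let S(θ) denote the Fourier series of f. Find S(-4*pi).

θ = -4*pi differs from θ = 0 by -1 full period(s), and the series is 4*pi-periodic.
At θ = 0 the one-sided limits are f(0^-) = -4 and f(0^+) = 1.
By Dirichlet's theorem the series converges to their average, [(-4) + (1)]/2 = -3/2.

-3/2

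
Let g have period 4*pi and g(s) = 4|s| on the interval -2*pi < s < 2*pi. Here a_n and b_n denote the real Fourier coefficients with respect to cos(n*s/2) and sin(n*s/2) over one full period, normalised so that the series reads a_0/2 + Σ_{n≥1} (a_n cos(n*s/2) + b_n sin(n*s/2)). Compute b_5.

b_5 = (1/(2*pi)) ∫_{-2*pi}^{2*pi} g(s) sin(5*s/2) ds.
g is even and sin(5*s/2) is odd, so the integrand is odd over a symmetric interval and the integral vanishes.

0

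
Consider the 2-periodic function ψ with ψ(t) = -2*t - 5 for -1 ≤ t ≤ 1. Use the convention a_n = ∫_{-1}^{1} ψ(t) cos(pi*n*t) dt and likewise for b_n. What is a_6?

0

a_6 = ∫_{-1}^{1} ψ(t) cos(6*pi*t) dt.
Integrating by parts (boundary term plus one more integral), an antiderivative of (-2*t - 5) cos(6*pi*t) is -t*sin(6*pi*t)/(3*pi) - 5*sin(6*pi*t)/(6*pi) - cos(6*pi*t)/(18*pi**2); evaluating from -1 to 1: ∫_{-1}^{1} (-2*t - 5) cos(6*pi*t) dt = (-1/(18*pi**2)) - (-1/(18*pi**2)) = 0.
Hence a_6 = 0.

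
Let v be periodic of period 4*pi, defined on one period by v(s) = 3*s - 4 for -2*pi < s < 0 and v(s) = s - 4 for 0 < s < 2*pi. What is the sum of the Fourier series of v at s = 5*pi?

s = 5*pi differs from s = pi by 1 full period(s), and the series is 4*pi-periodic.
v is continuous at s = pi with value -4 + pi, so the series converges to -4 + pi there.

-4 + pi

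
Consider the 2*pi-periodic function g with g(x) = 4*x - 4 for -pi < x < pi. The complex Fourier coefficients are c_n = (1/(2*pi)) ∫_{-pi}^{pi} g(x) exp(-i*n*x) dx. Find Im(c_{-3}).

Since g is real-valued, Im(c_{-3}) = -(1/(2*pi)) ∫_{-pi}^{pi} g(x) sin(-3*x) dx = b_{3}/2.
Integrating by parts (boundary term plus one more integral), an antiderivative of (4*x - 4) sin(-3*x) is 4*x*cos(3*x)/3 - 4*sin(3*x)/9 - 4*cos(3*x)/3; evaluating from -pi to pi: ∫_{-pi}^{pi} (4*x - 4) sin(-3*x) dx = (4/3 - 4*pi/3) - (4/3 + 4*pi/3) = -8*pi/3.
Hence Im(c_{-3}) = (-1/(2*pi))·(-8*pi/3) = 4/3.

4/3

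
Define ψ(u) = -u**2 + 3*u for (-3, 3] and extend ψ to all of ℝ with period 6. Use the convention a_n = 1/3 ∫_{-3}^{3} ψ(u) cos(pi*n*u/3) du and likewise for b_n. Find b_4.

b_4 = 1/3 ∫_{-3}^{3} ψ(u) sin(4*pi*u/3) du.
Integrating by parts twice (tabular method), an antiderivative of (-u**2 + 3*u) sin(4*pi*u/3) is 3*u**2*cos(4*pi*u/3)/(4*pi) - 9*u*sin(4*pi*u/3)/(8*pi**2) - 9*u*cos(4*pi*u/3)/(4*pi) + 27*sin(4*pi*u/3)/(16*pi**2) - 27*cos(4*pi*u/3)/(32*pi**3); evaluating from -3 to 3: ∫_{-3}^{3} (-u**2 + 3*u) sin(4*pi*u/3) du = (-27/(32*pi**3)) - (27*(-1 + 16*pi**2)/(32*pi**3)) = -27/(2*pi).
Hence b_4 = (1/3)·(-27/(2*pi)) = -9/(2*pi).

-9/(2*pi)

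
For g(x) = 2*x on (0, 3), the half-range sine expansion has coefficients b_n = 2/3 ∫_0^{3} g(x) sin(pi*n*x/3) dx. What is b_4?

-3/pi

b_4 = 2/3 ∫_0^{3} (2*x) sin(4*pi*x/3) dx.
Integrating by parts (boundary term plus one more integral), an antiderivative of (2*x) sin(4*pi*x/3) is -3*x*cos(4*pi*x/3)/(2*pi) + 9*sin(4*pi*x/3)/(8*pi**2); evaluating from 0 to 3: ∫_{0}^{3} (2*x) sin(4*pi*x/3) dx = (-9/(2*pi)) - (0) = -9/(2*pi).
Hence b_4 = (2/3)·(-9/(2*pi)) = -3/pi.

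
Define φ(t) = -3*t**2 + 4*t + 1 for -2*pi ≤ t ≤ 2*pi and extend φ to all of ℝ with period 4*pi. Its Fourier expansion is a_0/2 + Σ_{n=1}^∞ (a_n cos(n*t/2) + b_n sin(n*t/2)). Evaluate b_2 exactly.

-8

b_2 = (1/(2*pi)) ∫_{-2*pi}^{2*pi} φ(t) sin(t) dt.
Integrating by parts twice (tabular method), an antiderivative of (-3*t**2 + 4*t + 1) sin(t) is 3*t**2*cos(t) - 6*t*sin(t) - 4*t*cos(t) + 4*sin(t) - 7*cos(t); evaluating from -2*pi to 2*pi: ∫_{-2*pi}^{2*pi} (-3*t**2 + 4*t + 1) sin(t) dt = (-8*pi - 7 + 12*pi**2) - (-7 + 8*pi + 12*pi**2) = -16*pi.
Hence b_2 = (1/(2*pi))·(-16*pi) = -8.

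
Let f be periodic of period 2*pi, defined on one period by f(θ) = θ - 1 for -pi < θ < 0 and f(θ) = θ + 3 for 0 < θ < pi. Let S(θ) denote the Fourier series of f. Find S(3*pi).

1

θ = 3*pi differs from θ = -pi by 2 full period(s), and the series is 2*pi-periodic.
At θ = -pi the one-sided limits are f(-pi^-) = 3 + pi and f(-pi^+) = -pi - 1.
By Dirichlet's theorem the series converges to their average, [(3 + pi) + (-pi - 1)]/2 = 1.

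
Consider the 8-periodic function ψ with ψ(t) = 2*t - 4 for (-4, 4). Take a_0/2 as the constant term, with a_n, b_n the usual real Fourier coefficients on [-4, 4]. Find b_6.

-8/(3*pi)

b_6 = 1/4 ∫_{-4}^{4} ψ(t) sin(3*pi*t/2) dt.
Integrating by parts (boundary term plus one more integral), an antiderivative of (2*t - 4) sin(3*pi*t/2) is -4*t*cos(3*pi*t/2)/(3*pi) + 8*sin(3*pi*t/2)/(9*pi**2) + 8*cos(3*pi*t/2)/(3*pi); evaluating from -4 to 4: ∫_{-4}^{4} (2*t - 4) sin(3*pi*t/2) dt = (-8/(3*pi)) - (8/pi) = -32/(3*pi).
Hence b_6 = (1/4)·(-32/(3*pi)) = -8/(3*pi).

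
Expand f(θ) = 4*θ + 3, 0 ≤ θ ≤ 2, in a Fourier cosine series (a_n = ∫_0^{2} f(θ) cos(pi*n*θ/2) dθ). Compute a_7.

a_7 = ∫_0^{2} (4*θ + 3) cos(7*pi*θ/2) dθ.
Integrating by parts (boundary term plus one more integral), an antiderivative of (4*θ + 3) cos(7*pi*θ/2) is 8*θ*sin(7*pi*θ/2)/(7*pi) + 6*sin(7*pi*θ/2)/(7*pi) + 16*cos(7*pi*θ/2)/(49*pi**2); evaluating from 0 to 2: ∫_{0}^{2} (4*θ + 3) cos(7*pi*θ/2) dθ = (-16/(49*pi**2)) - (16/(49*pi**2)) = -32/(49*pi**2).
Hence a_7 = -32/(49*pi**2).

-32/(49*pi**2)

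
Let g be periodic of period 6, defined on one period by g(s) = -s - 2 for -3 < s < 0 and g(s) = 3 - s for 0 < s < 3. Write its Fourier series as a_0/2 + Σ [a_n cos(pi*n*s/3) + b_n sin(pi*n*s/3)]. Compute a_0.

a_0 = 1/3 ∫_{-3}^{3} g(s) ds = 1/3 · (3) = 1.

1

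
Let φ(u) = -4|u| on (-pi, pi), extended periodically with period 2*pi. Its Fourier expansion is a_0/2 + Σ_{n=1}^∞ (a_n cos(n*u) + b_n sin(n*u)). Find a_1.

16/pi

a_1 = 1/pi ∫_{-pi}^{pi} φ(u) cos(u) du.
φ is even and cos(u) is even, so the integrand is even and a_1 = 2/pi ∫_0^{pi} φ(u) cos(u) du.
Integrating by parts (boundary term plus one more integral), an antiderivative of (-4*u) cos(u) is -4*u*sin(u) - 4*cos(u); evaluating from 0 to pi: ∫_{0}^{pi} (-4*u) cos(u) du = (4) - (-4) = 8.
Hence a_1 = (2/pi)·(8) = 16/pi.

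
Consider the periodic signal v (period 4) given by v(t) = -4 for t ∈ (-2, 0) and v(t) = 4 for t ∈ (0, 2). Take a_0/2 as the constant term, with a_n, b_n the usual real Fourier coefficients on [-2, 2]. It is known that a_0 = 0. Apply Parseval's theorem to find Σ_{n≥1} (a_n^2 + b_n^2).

32

Parseval: a_0^2/2 + Σ_{n≥1} (a_n^2+b_n^2) = 1/2 ∫_{-2}^{2} v(t)^2 dt = 32.
Subtract a_0^2/2 = 0: Σ (a_n^2+b_n^2) = 32.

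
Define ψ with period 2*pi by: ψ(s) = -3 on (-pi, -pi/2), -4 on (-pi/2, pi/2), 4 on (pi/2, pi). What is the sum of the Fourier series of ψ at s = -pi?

1/2

s = -pi differs from s = pi by -1 full period(s), and the series is 2*pi-periodic.
At s = pi the one-sided limits are ψ(pi^-) = 4 and ψ(pi^+) = -3.
By Dirichlet's theorem the series converges to their average, [(4) + (-3)]/2 = 1/2.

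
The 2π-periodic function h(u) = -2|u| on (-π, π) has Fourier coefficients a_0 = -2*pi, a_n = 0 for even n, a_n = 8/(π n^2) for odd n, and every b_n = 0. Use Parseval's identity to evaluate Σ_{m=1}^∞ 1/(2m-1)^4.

Parseval: a_0^2/2 + Σ a_n^2 = (1/π) ∫_{-π}^{π} h(u)^2 du = 8*pi**2/3.
Subtract a_0^2/2 = 2*pi**2: Σ a_n^2 = 2*pi**2/3.
Only odd n contribute, with a_n^2 = 64/(π^2 n^4), so Σ_{m≥1} 1/(2m-1)^4 = π^2·(2*pi**2/3)/64 = pi**4/96.

pi**4/96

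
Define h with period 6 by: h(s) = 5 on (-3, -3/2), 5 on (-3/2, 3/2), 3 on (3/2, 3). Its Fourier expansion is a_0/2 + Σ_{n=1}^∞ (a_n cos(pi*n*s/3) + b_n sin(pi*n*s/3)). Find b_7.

-2/(7*pi)

b_7 = 1/3 ∫_{-3}^{3} h(s) sin(7*pi*s/3) ds.
Split the integral at the breakpoints.
Directly, an antiderivative of (5) sin(7*pi*s/3) is -15*cos(7*pi*s/3)/(7*pi); evaluating from -3 to -3/2: ∫_{-3}^{-3/2} (5) sin(7*pi*s/3) ds = (0) - (15/(7*pi)) = -15/(7*pi).
Directly, an antiderivative of (5) sin(7*pi*s/3) is -15*cos(7*pi*s/3)/(7*pi); evaluating from -3/2 to 3/2: ∫_{-3/2}^{3/2} (5) sin(7*pi*s/3) ds = (0) - (0) = 0.
Directly, an antiderivative of (3) sin(7*pi*s/3) is -9*cos(7*pi*s/3)/(7*pi); evaluating from 3/2 to 3: ∫_{3/2}^{3} (3) sin(7*pi*s/3) ds = (9/(7*pi)) - (0) = 9/(7*pi).
Summing the pieces and multiplying by (1/3) gives b_7 = -2/(7*pi).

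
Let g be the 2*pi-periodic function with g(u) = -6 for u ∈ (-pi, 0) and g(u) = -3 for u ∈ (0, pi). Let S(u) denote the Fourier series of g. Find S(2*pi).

-9/2

u = 2*pi differs from u = 0 by 1 full period(s), and the series is 2*pi-periodic.
At u = 0 the one-sided limits are g(0^-) = -6 and g(0^+) = -3.
By Dirichlet's theorem the series converges to their average, [(-6) + (-3)]/2 = -9/2.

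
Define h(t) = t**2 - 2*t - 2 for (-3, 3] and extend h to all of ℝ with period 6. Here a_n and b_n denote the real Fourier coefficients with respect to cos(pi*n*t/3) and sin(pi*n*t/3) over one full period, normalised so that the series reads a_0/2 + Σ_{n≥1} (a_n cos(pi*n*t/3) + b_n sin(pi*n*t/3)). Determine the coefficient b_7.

-12/(7*pi)

b_7 = 1/3 ∫_{-3}^{3} h(t) sin(7*pi*t/3) dt.
Integrating by parts twice (tabular method), an antiderivative of (t**2 - 2*t - 2) sin(7*pi*t/3) is -3*t**2*cos(7*pi*t/3)/(7*pi) + 18*t*sin(7*pi*t/3)/(49*pi**2) + 6*t*cos(7*pi*t/3)/(7*pi) - 18*sin(7*pi*t/3)/(49*pi**2) + 54*cos(7*pi*t/3)/(343*pi**3) + 6*cos(7*pi*t/3)/(7*pi); evaluating from -3 to 3: ∫_{-3}^{3} (t**2 - 2*t - 2) sin(7*pi*t/3) dt = (3*(-18 + 49*pi**2)/(343*pi**3)) - (3*(-18 + 637*pi**2)/(343*pi**3)) = -36/(7*pi).
Hence b_7 = (1/3)·(-36/(7*pi)) = -12/(7*pi).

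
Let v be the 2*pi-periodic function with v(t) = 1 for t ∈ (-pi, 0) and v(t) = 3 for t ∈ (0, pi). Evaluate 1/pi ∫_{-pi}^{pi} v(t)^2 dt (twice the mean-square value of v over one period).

10

1/pi ∫_{-pi}^{pi} v(t)^2 dt = 1/pi · (10*pi) = 10.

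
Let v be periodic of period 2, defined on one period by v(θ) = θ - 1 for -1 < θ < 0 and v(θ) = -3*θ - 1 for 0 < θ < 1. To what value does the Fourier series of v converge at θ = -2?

θ = -2 differs from θ = 0 by -1 full period(s), and the series is 2-periodic.
v is continuous at θ = 0 with value -1, so the series converges to -1 there.

-1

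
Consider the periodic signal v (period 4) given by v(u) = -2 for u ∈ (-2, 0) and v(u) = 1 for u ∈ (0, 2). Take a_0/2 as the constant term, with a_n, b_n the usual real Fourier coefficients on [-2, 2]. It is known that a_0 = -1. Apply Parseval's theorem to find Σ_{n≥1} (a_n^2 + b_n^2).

9/2

Parseval: a_0^2/2 + Σ_{n≥1} (a_n^2+b_n^2) = 1/2 ∫_{-2}^{2} v(u)^2 du = 5.
Subtract a_0^2/2 = 1/2: Σ (a_n^2+b_n^2) = 9/2.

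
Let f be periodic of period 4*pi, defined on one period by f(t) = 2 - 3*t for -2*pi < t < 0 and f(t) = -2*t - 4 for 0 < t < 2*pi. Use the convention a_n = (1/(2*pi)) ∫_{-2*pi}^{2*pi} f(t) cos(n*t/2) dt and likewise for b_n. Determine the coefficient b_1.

-10 - 12/pi

b_1 = (1/(2*pi)) ∫_{-2*pi}^{2*pi} f(t) sin(t/2) dt.
Split the integral at the breakpoints.
Integrating by parts (boundary term plus one more integral), an antiderivative of (2 - 3*t) sin(t/2) is 6*t*cos(t/2) - 12*sin(t/2) - 4*cos(t/2); evaluating from -2*pi to 0: ∫_{-2*pi}^{0} (2 - 3*t) sin(t/2) dt = (-4) - (4 + 12*pi) = -12*pi - 8.
Integrating by parts (boundary term plus one more integral), an antiderivative of (-2*t - 4) sin(t/2) is 4*t*cos(t/2) - 8*sin(t/2) + 8*cos(t/2); evaluating from 0 to 2*pi: ∫_{0}^{2*pi} (-2*t - 4) sin(t/2) dt = (-8*pi - 8) - (8) = -8*pi - 16.
Summing the pieces and multiplying by (1/(2*pi)) gives b_1 = -10 - 12/pi.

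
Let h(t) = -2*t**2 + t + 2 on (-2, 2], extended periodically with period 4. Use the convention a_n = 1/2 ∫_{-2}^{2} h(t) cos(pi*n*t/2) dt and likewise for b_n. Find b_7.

4/(7*pi)

b_7 = 1/2 ∫_{-2}^{2} h(t) sin(7*pi*t/2) dt.
Integrating by parts twice (tabular method), an antiderivative of (-2*t**2 + t + 2) sin(7*pi*t/2) is 4*t**2*cos(7*pi*t/2)/(7*pi) - 16*t*sin(7*pi*t/2)/(49*pi**2) - 2*t*cos(7*pi*t/2)/(7*pi) + 4*sin(7*pi*t/2)/(49*pi**2) - 4*cos(7*pi*t/2)/(7*pi) - 32*cos(7*pi*t/2)/(343*pi**3); evaluating from -2 to 2: ∫_{-2}^{2} (-2*t**2 + t + 2) sin(7*pi*t/2) dt = (8*(4 - 49*pi**2)/(343*pi**3)) - (16*(2 - 49*pi**2)/(343*pi**3)) = 8/(7*pi).
Hence b_7 = (1/2)·(8/(7*pi)) = 4/(7*pi).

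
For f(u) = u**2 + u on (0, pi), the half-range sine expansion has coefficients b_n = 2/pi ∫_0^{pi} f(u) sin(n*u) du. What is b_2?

-pi - 1

b_2 = 2/pi ∫_0^{pi} (u**2 + u) sin(2*u) du.
Integrating by parts twice (tabular method), an antiderivative of (u**2 + u) sin(2*u) is -u**2*cos(2*u)/2 + u*sin(2*u)/2 - u*cos(2*u)/2 + sin(2*u)/4 + cos(2*u)/4; evaluating from 0 to pi: ∫_{0}^{pi} (u**2 + u) sin(2*u) du = (-pi**2/2 - pi/2 + 1/4) - (1/4) = -pi*(1 + pi)/2.
Hence b_2 = (2/pi)·(-pi*(1 + pi)/2) = -pi - 1.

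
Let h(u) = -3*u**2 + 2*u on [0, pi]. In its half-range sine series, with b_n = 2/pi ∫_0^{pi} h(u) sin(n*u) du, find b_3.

-2*pi + 8/(9*pi) + 4/3

b_3 = 2/pi ∫_0^{pi} (-3*u**2 + 2*u) sin(3*u) du.
Integrating by parts twice (tabular method), an antiderivative of (-3*u**2 + 2*u) sin(3*u) is u**2*cos(3*u) - 2*u*sin(3*u)/3 - 2*u*cos(3*u)/3 + 2*sin(3*u)/9 - 2*cos(3*u)/9; evaluating from 0 to pi: ∫_{0}^{pi} (-3*u**2 + 2*u) sin(3*u) du = (-pi**2 + 2/9 + 2*pi/3) - (-2/9) = -pi**2 + 4/9 + 2*pi/3.
Hence b_3 = (2/pi)·(-pi**2 + 4/9 + 2*pi/3) = -2*pi + 8/(9*pi) + 4/3.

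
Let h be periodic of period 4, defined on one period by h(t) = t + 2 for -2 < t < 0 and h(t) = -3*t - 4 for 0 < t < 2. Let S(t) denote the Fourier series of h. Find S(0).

At t = 0 the one-sided limits are h(0^-) = 2 and h(0^+) = -4.
By Dirichlet's theorem the series converges to their average, [(2) + (-4)]/2 = -1.

-1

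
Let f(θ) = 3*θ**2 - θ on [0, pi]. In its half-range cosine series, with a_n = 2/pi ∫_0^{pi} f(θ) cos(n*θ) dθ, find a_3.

a_3 = 2/pi ∫_0^{pi} (3*θ**2 - θ) cos(3*θ) dθ.
Integrating by parts twice (tabular method), an antiderivative of (3*θ**2 - θ) cos(3*θ) is θ**2*sin(3*θ) - θ*sin(3*θ)/3 + 2*θ*cos(3*θ)/3 - 2*sin(3*θ)/9 - cos(3*θ)/9; evaluating from 0 to pi: ∫_{0}^{pi} (3*θ**2 - θ) cos(3*θ) dθ = (1/9 - 2*pi/3) - (-1/9) = 2/9 - 2*pi/3.
Hence a_3 = (2/pi)·(2/9 - 2*pi/3) = 4*(1 - 3*pi)/(9*pi).

4*(1 - 3*pi)/(9*pi)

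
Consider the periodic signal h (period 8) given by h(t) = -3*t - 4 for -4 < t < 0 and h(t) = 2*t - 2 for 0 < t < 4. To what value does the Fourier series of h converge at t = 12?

t = 12 differs from t = -4 by 2 full period(s), and the series is 8-periodic.
At t = -4 the one-sided limits are h(-4^-) = 6 and h(-4^+) = 8.
By Dirichlet's theorem the series converges to their average, [(6) + (8)]/2 = 7.

7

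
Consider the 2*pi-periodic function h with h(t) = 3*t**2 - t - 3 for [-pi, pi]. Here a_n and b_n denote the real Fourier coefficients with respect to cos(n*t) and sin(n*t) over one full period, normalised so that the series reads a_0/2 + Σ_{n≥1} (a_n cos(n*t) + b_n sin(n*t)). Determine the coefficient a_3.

-4/3

a_3 = 1/pi ∫_{-pi}^{pi} h(t) cos(3*t) dt.
Integrating by parts twice (tabular method), an antiderivative of (3*t**2 - t - 3) cos(3*t) is t**2*sin(3*t) - t*sin(3*t)/3 + 2*t*cos(3*t)/3 - 11*sin(3*t)/9 - cos(3*t)/9; evaluating from -pi to pi: ∫_{-pi}^{pi} (3*t**2 - t - 3) cos(3*t) dt = (1/9 - 2*pi/3) - (1/9 + 2*pi/3) = -4*pi/3.
Hence a_3 = (1/pi)·(-4*pi/3) = -4/3.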